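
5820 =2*2910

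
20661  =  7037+13624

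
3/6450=1/2150 = 0.00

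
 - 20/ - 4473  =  20/4473 =0.00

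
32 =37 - 5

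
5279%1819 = 1641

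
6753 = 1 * 6753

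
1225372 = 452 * 2711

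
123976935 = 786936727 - 662959792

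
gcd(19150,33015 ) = 5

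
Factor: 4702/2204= 2^ ( - 1) * 19^ (- 1) * 29^( - 1) * 2351^1 = 2351/1102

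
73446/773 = 95  +  11/773=95.01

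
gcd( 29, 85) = 1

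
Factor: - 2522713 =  - 2522713^1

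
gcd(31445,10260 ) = 95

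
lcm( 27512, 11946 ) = 907896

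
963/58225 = 963/58225 = 0.02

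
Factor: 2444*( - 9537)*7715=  - 2^2 * 3^1*5^1*11^1 * 13^1 * 17^2 * 47^1 * 1543^1  =  -179824522020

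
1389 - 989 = 400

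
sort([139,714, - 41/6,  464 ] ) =[ - 41/6,139,464,714] 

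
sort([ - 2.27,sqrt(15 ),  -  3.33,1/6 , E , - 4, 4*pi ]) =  [ - 4, - 3.33, - 2.27,1/6,E, sqrt( 15), 4 * pi ] 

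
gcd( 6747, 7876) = 1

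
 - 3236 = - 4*809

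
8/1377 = 8/1377 = 0.01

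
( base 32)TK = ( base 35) r3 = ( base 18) 2GC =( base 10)948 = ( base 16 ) 3B4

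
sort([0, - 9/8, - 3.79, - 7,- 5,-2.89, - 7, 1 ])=[ - 7, - 7, - 5, - 3.79  , - 2.89, - 9/8, 0, 1]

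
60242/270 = 223+16/135 = 223.12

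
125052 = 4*31263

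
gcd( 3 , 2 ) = 1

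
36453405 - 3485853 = 32967552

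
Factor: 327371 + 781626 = 1108997^1 = 1108997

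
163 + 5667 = 5830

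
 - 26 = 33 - 59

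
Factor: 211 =211^1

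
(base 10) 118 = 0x76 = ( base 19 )64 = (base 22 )58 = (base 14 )86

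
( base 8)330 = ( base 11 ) 187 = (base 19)b7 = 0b11011000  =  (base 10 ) 216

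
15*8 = 120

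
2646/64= 1323/32 = 41.34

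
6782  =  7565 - 783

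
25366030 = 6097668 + 19268362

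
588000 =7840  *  75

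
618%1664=618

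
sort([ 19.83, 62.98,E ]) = [ E, 19.83,62.98]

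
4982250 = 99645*50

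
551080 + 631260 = 1182340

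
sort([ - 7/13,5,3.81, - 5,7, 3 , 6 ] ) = [ - 5, - 7/13,3,3.81,5, 6,7]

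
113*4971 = 561723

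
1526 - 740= 786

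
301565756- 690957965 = -389392209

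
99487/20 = 4974+7/20 = 4974.35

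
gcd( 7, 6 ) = 1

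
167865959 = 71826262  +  96039697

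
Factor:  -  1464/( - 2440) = 3^1*5^( - 1) =3/5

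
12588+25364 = 37952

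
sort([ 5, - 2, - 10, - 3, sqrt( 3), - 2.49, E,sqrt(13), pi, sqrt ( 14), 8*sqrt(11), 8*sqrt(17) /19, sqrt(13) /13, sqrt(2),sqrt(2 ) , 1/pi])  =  [-10, - 3 , - 2.49, - 2, sqrt(13 ) /13,1/pi, sqrt(2 ), sqrt( 2 ), sqrt( 3 ), 8*sqrt( 17) /19, E, pi,  sqrt( 13),sqrt(14), 5, 8*sqrt (11)]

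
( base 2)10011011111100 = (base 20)14j0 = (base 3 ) 111200122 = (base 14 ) 38cc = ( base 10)9980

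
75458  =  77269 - 1811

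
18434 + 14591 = 33025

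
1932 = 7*276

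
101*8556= 864156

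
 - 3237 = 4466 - 7703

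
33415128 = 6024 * 5547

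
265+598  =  863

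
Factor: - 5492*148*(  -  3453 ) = 2^4*3^1*37^1*1151^1*1373^1 = 2806653648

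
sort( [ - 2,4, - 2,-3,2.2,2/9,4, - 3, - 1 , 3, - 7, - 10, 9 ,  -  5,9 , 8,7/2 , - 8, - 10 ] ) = [ - 10, - 10, - 8,  -  7,- 5, - 3, - 3, -2, - 2, - 1, 2/9, 2.2,3,7/2, 4,4,  8,9, 9] 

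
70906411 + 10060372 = 80966783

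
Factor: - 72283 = -41^2*43^1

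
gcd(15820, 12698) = 14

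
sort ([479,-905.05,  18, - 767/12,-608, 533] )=[ - 905.05,-608, - 767/12,18,  479,533]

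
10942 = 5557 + 5385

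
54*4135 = 223290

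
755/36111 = 755/36111 = 0.02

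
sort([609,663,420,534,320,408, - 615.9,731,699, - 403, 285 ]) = [ - 615.9, - 403,285,  320, 408,420,534, 609, 663,699,731]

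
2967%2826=141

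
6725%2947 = 831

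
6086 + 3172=9258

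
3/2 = 1 + 1/2 = 1.50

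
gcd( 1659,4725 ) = 21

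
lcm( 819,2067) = 43407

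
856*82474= 70597744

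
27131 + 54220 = 81351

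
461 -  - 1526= 1987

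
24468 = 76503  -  52035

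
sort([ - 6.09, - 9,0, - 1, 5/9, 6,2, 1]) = [-9,  -  6.09,  -  1,0, 5/9, 1,2,6]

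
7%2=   1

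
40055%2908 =2251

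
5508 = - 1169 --6677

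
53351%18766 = 15819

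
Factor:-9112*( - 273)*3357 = 8350792632  =  2^3*3^3*7^1*13^1*17^1*67^1*373^1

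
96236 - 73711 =22525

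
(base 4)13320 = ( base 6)2200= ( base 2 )111111000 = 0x1f8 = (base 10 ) 504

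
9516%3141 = 93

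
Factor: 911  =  911^1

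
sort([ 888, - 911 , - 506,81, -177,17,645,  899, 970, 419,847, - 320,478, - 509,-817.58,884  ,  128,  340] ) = [ - 911, - 817.58, - 509, - 506, - 320, - 177,17, 81, 128,340,419,478 , 645,847 , 884,888,899, 970]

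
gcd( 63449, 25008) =1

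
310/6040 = 31/604 = 0.05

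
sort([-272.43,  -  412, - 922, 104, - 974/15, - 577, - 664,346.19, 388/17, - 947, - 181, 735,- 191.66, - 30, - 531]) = [ - 947, - 922, - 664, - 577, - 531, - 412,-272.43, - 191.66, - 181, - 974/15, - 30,388/17, 104, 346.19,735]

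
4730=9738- 5008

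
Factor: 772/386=2 = 2^1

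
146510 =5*29302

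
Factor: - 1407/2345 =- 3/5 = - 3^1*5^( - 1)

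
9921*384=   3809664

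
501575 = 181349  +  320226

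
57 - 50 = 7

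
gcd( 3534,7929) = 3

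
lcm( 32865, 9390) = 65730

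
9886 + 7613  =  17499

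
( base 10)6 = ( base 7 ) 6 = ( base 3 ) 20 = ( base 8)6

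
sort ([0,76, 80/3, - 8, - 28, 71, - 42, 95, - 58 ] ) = [ - 58 , - 42, - 28,-8,0, 80/3,71, 76, 95] 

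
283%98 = 87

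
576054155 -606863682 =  - 30809527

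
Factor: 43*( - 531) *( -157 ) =3^2*43^1*59^1*157^1  =  3584781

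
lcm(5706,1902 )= 5706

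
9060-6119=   2941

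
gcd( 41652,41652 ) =41652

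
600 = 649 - 49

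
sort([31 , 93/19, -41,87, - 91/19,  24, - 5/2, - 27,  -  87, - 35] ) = [ - 87, - 41,  -  35, - 27 , - 91/19,- 5/2, 93/19, 24, 31 , 87] 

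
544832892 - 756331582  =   - 211498690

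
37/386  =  37/386 = 0.10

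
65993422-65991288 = 2134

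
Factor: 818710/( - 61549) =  - 2^1*5^1*19^1  *  31^1*61^( - 1 )*139^1*1009^( - 1 )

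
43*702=30186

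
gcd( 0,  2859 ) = 2859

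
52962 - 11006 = 41956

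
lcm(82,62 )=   2542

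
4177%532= 453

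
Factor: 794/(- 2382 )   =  -1/3   =  - 3^( - 1) 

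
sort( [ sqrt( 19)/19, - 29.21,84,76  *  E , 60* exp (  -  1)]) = [- 29.21,sqrt ( 19 )/19,60*exp( -1 ), 84,76*E]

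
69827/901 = 69827/901=77.50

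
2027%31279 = 2027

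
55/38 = 1 + 17/38 = 1.45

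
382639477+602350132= 984989609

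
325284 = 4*81321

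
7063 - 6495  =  568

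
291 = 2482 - 2191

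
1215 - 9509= - 8294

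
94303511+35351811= 129655322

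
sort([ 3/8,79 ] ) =[ 3/8,  79]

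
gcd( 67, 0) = 67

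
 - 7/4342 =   -  7/4342 = - 0.00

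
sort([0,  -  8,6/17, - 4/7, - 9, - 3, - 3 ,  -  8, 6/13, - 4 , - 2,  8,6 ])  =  [ - 9, - 8, - 8 ,  -  4, - 3, - 3, -2, - 4/7,0,6/17, 6/13, 6,8 ]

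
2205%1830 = 375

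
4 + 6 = 10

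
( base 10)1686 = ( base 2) 11010010110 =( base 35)1d6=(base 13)9c9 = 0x696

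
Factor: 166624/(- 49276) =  - 2^3 * 41^1*97^(-1) =- 328/97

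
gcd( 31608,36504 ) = 72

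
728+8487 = 9215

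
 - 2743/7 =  - 2743/7 = -391.86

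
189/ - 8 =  - 189/8=-  23.62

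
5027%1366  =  929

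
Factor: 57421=7^1*13^1*631^1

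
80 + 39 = 119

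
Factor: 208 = 2^4*13^1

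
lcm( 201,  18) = 1206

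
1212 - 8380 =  - 7168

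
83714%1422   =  1238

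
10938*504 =5512752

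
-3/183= - 1+60/61=   - 0.02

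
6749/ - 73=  - 93 + 40/73 = -92.45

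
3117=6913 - 3796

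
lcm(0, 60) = 0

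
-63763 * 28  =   - 1785364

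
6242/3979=6242/3979 = 1.57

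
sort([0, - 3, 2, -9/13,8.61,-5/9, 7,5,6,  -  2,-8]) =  [ - 8,- 3,-2, - 9/13,-5/9 , 0,2 , 5, 6,  7,8.61] 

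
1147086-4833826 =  - 3686740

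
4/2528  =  1/632 = 0.00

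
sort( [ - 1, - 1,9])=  [  -  1, - 1, 9]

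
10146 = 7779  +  2367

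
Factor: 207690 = 2^1*3^1*5^1*7^1 *23^1*43^1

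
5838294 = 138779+5699515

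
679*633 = 429807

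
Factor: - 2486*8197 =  - 20377742=- 2^1*7^1 * 11^1 * 113^1 * 1171^1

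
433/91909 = 433/91909 = 0.00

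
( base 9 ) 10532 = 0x1b53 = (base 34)61P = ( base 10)6995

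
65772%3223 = 1312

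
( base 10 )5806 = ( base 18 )HGA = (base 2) 1011010101110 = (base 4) 1122232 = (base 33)5AV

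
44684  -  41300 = 3384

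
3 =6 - 3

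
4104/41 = 4104/41 = 100.10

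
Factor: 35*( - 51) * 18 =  - 32130= -2^1*3^3*5^1 * 7^1* 17^1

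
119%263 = 119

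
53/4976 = 53/4976 = 0.01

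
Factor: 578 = 2^1*17^2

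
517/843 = 517/843=0.61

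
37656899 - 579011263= - 541354364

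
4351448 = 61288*71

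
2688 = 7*384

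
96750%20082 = 16422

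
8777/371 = 23 + 244/371 = 23.66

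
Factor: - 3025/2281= - 5^2 * 11^2*2281^( - 1 )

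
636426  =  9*70714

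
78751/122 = 645 + 1/2 = 645.50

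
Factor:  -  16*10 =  - 160 = - 2^5*5^1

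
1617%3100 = 1617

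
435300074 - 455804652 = - 20504578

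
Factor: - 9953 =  - 37^1*269^1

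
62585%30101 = 2383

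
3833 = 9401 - 5568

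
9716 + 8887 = 18603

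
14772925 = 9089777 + 5683148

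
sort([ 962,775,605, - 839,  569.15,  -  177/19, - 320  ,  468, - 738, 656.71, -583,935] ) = [-839, - 738, - 583, - 320 , - 177/19 , 468,569.15, 605, 656.71, 775, 935, 962 ] 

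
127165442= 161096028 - 33930586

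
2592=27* 96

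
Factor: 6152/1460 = 1538/365 = 2^1*5^ ( - 1)*73^ ( - 1 )*769^1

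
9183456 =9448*972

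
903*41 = 37023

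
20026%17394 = 2632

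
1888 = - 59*( - 32)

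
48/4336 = 3/271 = 0.01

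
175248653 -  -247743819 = 422992472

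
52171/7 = 7453 = 7453.00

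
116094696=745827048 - 629732352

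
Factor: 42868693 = 7^1 * 19^1*157^1*2053^1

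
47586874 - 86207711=-38620837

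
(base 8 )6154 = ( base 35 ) 2KU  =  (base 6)22420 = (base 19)8F7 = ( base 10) 3180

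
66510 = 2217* 30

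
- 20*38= - 760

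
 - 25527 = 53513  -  79040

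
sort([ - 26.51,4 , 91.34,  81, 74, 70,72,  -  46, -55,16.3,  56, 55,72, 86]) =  [ - 55,-46, -26.51, 4, 16.3,55,56,  70,72,72,74, 81,86 , 91.34 ] 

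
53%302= 53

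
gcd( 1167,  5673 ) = 3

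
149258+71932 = 221190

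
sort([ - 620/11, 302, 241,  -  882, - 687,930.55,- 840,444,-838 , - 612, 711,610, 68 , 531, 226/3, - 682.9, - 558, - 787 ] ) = [ - 882,-840, -838, - 787, - 687, - 682.9, - 612, - 558, - 620/11,68,226/3,241,302, 444, 531, 610, 711,930.55]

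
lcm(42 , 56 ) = 168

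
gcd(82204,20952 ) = 4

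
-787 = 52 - 839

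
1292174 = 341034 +951140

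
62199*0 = 0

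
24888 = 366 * 68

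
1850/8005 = 370/1601= 0.23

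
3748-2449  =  1299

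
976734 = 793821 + 182913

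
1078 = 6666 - 5588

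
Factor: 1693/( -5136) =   -  2^ ( - 4)*3^( - 1 ) * 107^( - 1 ) * 1693^1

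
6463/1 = 6463 = 6463.00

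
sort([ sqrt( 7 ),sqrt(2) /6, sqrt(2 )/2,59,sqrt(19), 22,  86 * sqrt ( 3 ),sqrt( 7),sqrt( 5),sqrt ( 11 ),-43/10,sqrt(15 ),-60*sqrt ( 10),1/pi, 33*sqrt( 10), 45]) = [ - 60 *sqrt( 10 ), - 43/10 , sqrt( 2 ) /6, 1/pi,sqrt( 2)/2,sqrt(5 ),sqrt( 7 ), sqrt( 7 ),sqrt( 11),sqrt( 15),sqrt( 19 ),22,45,59,33*sqrt( 10 ), 86*sqrt(3)]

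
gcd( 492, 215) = 1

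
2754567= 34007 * 81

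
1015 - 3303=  - 2288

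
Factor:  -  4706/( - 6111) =2^1*3^(- 2)*7^(-1) * 13^1* 97^( - 1 )*181^1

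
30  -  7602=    - 7572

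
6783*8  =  54264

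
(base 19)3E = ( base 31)29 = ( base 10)71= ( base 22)35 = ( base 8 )107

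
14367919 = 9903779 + 4464140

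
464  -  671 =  - 207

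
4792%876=412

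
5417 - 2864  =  2553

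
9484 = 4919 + 4565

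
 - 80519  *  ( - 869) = 69971011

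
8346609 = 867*9627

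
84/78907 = 84/78907 = 0.00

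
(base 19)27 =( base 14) 33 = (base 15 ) 30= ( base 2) 101101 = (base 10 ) 45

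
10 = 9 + 1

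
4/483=4/483 = 0.01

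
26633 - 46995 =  - 20362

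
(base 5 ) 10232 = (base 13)413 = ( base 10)692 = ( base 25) 12h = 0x2b4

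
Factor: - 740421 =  - 3^5*11^1*277^1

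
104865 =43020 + 61845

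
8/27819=8/27819= 0.00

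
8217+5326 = 13543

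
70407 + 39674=110081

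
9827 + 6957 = 16784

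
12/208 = 3/52 = 0.06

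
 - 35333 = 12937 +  - 48270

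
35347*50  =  1767350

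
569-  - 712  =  1281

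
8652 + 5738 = 14390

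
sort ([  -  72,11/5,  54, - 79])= [ - 79,-72,11/5,54] 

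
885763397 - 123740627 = 762022770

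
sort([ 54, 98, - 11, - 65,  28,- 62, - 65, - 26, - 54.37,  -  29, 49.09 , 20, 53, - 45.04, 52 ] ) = [ - 65, - 65, - 62,-54.37, - 45.04, -29, - 26, - 11, 20, 28,49.09 , 52, 53, 54, 98 ] 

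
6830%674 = 90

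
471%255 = 216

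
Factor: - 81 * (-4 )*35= 11340 = 2^2*3^4*5^1*7^1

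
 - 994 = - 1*994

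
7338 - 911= 6427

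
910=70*13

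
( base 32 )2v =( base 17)5A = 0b1011111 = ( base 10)95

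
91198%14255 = 5668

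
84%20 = 4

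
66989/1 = 66989=66989.00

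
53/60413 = 53/60413 = 0.00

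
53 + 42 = 95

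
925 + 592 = 1517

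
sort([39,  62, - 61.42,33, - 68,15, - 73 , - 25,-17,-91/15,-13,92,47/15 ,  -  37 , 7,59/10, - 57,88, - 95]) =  [ -95, - 73, -68,-61.42, - 57, - 37,-25,-17,-13, - 91/15, 47/15,59/10,  7,15  ,  33,39,  62,88,92]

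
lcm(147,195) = 9555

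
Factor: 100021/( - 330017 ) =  - 29^1 * 3449^1*330017^( - 1 )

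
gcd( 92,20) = 4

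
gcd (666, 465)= 3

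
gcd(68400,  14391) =9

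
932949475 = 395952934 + 536996541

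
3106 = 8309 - 5203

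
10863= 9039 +1824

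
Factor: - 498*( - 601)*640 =2^8 *3^1*5^1*83^1*601^1=191550720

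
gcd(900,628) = 4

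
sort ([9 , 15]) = [9, 15]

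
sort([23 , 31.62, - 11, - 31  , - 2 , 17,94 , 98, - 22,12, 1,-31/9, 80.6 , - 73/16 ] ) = [ - 31, - 22,-11,-73/16 , - 31/9, - 2,1,12,17, 23,31.62,  80.6, 94,98 ] 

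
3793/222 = 3793/222 = 17.09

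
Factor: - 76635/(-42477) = 25545/14159 = 3^1 *5^1*13^1*131^1*14159^(-1) 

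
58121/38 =1529 + 1/2 = 1529.50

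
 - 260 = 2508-2768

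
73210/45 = 1626 + 8/9=1626.89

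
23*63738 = 1465974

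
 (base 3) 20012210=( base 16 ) 11b2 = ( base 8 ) 10662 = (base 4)1012302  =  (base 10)4530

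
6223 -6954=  - 731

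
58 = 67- 9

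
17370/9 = 1930= 1930.00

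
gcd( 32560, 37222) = 74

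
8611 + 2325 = 10936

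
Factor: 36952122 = 2^1*3^1*23^1*37^1*7237^1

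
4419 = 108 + 4311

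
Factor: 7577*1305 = 3^2*5^1 * 29^1*7577^1 = 9887985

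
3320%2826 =494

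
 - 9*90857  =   - 817713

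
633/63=211/21 = 10.05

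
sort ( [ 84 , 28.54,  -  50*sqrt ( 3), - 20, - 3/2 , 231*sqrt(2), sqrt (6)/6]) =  [ - 50*sqrt (3 ), - 20, - 3/2,  sqrt(6)/6 , 28.54,  84,231*sqrt( 2)]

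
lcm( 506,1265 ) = 2530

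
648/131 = 648/131 = 4.95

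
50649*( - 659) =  - 33377691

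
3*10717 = 32151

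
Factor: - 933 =-3^1*311^1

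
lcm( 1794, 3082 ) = 120198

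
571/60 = 9 + 31/60 = 9.52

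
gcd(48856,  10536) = 8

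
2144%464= 288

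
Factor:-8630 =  - 2^1*5^1 * 863^1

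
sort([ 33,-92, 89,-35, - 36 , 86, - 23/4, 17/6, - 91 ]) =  [ - 92,  -  91, - 36,  -  35, - 23/4,  17/6,33 , 86, 89]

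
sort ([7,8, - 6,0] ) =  [ - 6,0, 7,8] 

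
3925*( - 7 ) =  -27475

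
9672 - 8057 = 1615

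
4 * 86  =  344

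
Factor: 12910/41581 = 2^1 * 5^1*43^ ( - 1) * 967^( - 1) * 1291^1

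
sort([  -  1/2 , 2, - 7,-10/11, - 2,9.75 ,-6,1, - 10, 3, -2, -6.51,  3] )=[ - 10,-7, - 6.51, - 6,  -  2,  -  2, - 10/11, - 1/2,1,2, 3,3,9.75]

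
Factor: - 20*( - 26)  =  2^3*5^1*13^1 = 520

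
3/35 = 3/35= 0.09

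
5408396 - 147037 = 5261359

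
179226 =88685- -90541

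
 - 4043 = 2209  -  6252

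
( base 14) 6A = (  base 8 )136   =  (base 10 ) 94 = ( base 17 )59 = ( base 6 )234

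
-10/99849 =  - 10/99849 = - 0.00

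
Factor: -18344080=-2^4*5^1*107^1*2143^1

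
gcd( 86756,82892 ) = 92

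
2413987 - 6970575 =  - 4556588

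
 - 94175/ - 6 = 15695 + 5/6 = 15695.83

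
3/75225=1/25075=0.00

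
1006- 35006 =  - 34000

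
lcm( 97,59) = 5723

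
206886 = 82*2523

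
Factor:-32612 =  - 2^2*31^1*263^1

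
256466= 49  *5234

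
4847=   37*131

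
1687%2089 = 1687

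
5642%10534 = 5642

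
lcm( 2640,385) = 18480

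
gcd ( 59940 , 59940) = 59940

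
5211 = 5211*1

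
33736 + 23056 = 56792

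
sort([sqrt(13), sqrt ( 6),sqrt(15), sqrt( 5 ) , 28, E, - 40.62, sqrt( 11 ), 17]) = [ - 40.62, sqrt( 5), sqrt ( 6 ),E,  sqrt(11 ), sqrt(13 ),sqrt( 15), 17, 28]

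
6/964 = 3/482 = 0.01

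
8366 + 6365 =14731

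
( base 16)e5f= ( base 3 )12001021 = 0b111001011111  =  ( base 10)3679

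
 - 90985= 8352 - 99337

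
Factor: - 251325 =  - 3^2*5^2*1117^1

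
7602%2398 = 408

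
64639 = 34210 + 30429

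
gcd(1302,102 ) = 6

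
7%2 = 1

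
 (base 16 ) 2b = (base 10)43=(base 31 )1C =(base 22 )1L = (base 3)1121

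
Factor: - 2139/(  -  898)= 2^( - 1)*3^1*23^1*31^1*449^( - 1)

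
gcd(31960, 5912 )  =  8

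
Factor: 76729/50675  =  5^(  -  2)*277^2*2027^( - 1) 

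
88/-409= - 88/409 = -0.22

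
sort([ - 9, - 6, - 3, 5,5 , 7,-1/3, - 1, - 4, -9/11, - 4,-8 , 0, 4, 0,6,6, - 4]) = [ - 9, - 8, - 6, - 4,-4, - 4, - 3, - 1, - 9/11, - 1/3,  0 , 0,  4,5,5,6, 6,7]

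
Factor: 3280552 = 2^3 * 11^2*3389^1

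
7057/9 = 7057/9 = 784.11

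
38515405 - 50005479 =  - 11490074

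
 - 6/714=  - 1/119=- 0.01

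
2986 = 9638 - 6652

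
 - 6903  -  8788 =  - 15691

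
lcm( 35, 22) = 770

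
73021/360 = 73021/360=202.84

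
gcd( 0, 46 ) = 46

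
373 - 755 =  - 382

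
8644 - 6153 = 2491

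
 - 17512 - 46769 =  - 64281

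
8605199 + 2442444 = 11047643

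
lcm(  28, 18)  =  252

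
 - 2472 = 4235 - 6707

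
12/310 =6/155 = 0.04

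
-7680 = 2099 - 9779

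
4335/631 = 6 + 549/631 = 6.87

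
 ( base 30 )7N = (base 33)72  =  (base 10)233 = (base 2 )11101001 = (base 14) 129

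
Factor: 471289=7^1 * 13^1*5179^1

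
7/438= 7/438 = 0.02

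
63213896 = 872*72493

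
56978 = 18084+38894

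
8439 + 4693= 13132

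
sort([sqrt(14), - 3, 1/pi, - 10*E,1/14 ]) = [ - 10*E, -3, 1/14  ,  1/pi, sqrt(14)]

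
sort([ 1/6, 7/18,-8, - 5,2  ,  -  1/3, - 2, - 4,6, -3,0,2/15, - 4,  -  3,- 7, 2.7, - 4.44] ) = [- 8, - 7,  -  5, - 4.44,-4,-4,-3, - 3, - 2, - 1/3, 0 , 2/15, 1/6,  7/18, 2,2.7, 6]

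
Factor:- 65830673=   -  65830673^1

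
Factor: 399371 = 7^1 * 59^1 * 967^1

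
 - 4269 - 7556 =-11825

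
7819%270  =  259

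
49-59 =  -10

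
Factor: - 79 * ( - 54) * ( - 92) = - 392472 = -2^3*3^3*23^1  *79^1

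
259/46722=259/46722 = 0.01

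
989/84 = 989/84 = 11.77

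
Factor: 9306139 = 41^1* 353^1*643^1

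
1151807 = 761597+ 390210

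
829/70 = 829/70=   11.84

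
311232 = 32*9726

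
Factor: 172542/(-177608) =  -2^(-2)*3^1 * 149^(-1) *193^1 = - 579/596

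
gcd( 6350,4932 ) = 2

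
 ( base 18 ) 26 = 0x2A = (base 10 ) 42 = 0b101010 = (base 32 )1A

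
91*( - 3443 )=  -  313313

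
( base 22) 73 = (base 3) 12211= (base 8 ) 235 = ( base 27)5M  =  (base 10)157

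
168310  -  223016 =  - 54706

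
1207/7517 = 1207/7517 = 0.16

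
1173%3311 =1173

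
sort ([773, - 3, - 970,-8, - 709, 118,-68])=[-970, -709,- 68, - 8, - 3, 118, 773]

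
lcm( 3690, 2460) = 7380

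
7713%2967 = 1779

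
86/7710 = 43/3855 = 0.01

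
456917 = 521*877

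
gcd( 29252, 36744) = 4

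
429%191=47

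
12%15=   12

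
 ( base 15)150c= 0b1000110100000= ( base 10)4512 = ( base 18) dgc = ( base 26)6he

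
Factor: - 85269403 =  - 8861^1*9623^1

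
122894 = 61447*2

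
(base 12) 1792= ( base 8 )5436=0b101100011110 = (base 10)2846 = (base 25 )4DL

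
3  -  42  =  -39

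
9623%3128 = 239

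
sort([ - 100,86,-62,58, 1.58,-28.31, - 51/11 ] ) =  [-100, - 62, - 28.31, - 51/11, 1.58,58,86 ] 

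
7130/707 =7130/707 =10.08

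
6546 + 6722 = 13268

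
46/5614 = 23/2807 = 0.01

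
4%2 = 0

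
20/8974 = 10/4487 = 0.00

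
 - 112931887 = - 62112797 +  - 50819090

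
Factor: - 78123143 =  - 7^1*17^1*139^1 * 4723^1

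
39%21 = 18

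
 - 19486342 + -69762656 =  - 89248998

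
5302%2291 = 720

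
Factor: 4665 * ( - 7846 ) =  - 36601590=-  2^1*3^1 * 5^1*311^1* 3923^1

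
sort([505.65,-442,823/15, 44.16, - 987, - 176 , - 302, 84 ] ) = [ - 987, - 442, - 302, - 176, 44.16  ,  823/15, 84, 505.65 ]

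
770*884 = 680680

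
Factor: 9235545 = 3^1*5^1*  11^1*  223^1 * 251^1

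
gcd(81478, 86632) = 2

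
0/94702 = 0 = 0.00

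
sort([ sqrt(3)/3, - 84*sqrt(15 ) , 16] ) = [ - 84*sqrt(15 ),  sqrt( 3)/3, 16]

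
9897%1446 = 1221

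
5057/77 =5057/77= 65.68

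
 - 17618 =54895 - 72513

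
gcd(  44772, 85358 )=182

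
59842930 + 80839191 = 140682121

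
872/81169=872/81169 = 0.01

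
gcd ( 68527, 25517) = 17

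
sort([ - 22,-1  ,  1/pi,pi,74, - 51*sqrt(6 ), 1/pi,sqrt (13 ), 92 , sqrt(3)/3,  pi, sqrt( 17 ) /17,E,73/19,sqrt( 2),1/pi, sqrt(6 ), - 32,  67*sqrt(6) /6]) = [ - 51*sqrt(6 ), - 32,  -  22,  -  1,sqrt(17)/17 , 1/pi, 1/pi,1/pi,sqrt( 3) /3, sqrt(2 ),sqrt( 6),E,  pi, pi, sqrt(13),73/19,67*sqrt(6)/6,74,92]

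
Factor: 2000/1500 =2^2*3^(-1) = 4/3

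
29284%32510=29284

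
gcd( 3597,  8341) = 1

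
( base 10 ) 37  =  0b100101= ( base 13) 2b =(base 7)52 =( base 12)31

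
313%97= 22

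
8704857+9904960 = 18609817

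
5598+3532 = 9130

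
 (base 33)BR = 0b110000110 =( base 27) EC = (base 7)1065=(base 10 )390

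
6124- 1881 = 4243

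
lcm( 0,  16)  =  0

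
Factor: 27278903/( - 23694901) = - 61^( - 1)*71^( - 1)*5471^( - 1 )*27278903^1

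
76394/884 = 86 + 185/442= 86.42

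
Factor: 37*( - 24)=-2^3*3^1*37^1=-888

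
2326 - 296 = 2030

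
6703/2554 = 2 + 1595/2554 = 2.62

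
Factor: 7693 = 7^2*157^1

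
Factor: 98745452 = 2^2*13^1  *  17^1*37^1*3019^1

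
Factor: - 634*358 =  - 226972= - 2^2*179^1 * 317^1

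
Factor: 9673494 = 2^1*3^1 * 1612249^1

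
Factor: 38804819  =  41^1 * 946459^1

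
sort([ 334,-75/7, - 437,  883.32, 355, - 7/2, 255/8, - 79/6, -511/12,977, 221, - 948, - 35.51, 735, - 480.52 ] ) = [ - 948, - 480.52 , - 437, - 511/12, - 35.51,  -  79/6, - 75/7, - 7/2, 255/8,221, 334,355, 735,883.32, 977]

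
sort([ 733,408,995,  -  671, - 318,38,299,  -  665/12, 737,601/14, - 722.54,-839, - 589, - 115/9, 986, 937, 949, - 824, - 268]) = [ - 839, - 824, -722.54, - 671, - 589, - 318,  -  268, - 665/12, - 115/9,38,601/14,299,408, 733, 737, 937, 949,  986,995]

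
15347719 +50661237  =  66008956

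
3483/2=3483/2 =1741.50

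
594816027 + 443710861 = 1038526888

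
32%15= 2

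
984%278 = 150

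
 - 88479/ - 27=3277/1= 3277.00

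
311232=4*77808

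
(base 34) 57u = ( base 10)6048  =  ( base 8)13640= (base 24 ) ac0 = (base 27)880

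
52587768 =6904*7617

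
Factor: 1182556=2^2*229^1* 1291^1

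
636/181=3  +  93/181 = 3.51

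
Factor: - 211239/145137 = - 3^1  *7^2*101^( - 1) = -  147/101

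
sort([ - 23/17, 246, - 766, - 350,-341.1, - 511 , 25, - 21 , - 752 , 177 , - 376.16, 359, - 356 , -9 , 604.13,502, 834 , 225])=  [ - 766,  -  752 ,-511, - 376.16,  -  356,-350,- 341.1, - 21,-9, - 23/17,25, 177, 225,246,359,502,604.13,834]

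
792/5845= 792/5845 = 0.14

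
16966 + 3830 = 20796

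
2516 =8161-5645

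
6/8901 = 2/2967= 0.00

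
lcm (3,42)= 42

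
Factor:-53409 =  - 3^1 *19^1* 937^1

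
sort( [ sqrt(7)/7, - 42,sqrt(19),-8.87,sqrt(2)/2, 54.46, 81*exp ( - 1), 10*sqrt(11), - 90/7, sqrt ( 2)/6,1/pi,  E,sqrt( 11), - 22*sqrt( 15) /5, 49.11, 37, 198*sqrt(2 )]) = [-42, - 22*sqrt( 15) /5, - 90/7,-8.87, sqrt (2 ) /6, 1/pi, sqrt(7) /7,  sqrt( 2 ) /2,E, sqrt(11),sqrt( 19), 81*exp( - 1), 10*sqrt (11 ), 37,49.11,54.46, 198*sqrt(2) ] 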